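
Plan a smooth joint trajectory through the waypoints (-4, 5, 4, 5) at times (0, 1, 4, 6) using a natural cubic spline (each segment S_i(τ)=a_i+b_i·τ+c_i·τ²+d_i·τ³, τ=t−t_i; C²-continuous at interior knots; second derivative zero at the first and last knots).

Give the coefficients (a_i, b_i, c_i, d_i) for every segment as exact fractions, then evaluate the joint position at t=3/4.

  seg 0: a=-4 b=4409/426 c=0 d=-575/426
  seg 1: a=5 b=1342/213 c=-575/142 d=87/142
  seg 2: a=4 b=-619/426 c=104/71 d=-52/213
S(3/4) = 29017/9088

Δ: Δ0=9, Δ1=-1/3, Δ2=1/2
row 1: diag=8, rhs=-56; c'=3/8, d'=-7
row 2: denom=10−3·3/8=71/8; d'=(5−3·-7)/(71/8)=208/71
back: M2=208/71
back: M1=-7−3/8·208/71=-575/71
M: M0=0, M1=-575/71, M2=208/71, M3=0
seg 0: a=-4, c=M0/2=0, d=(M1−M0)/(6·1)=-575/426, b=Δ0−h0·(2M0+M1)/6=4409/426
seg 1: a=5, c=M1/2=-575/142, d=(M2−M1)/(6·3)=87/142, b=Δ1−h1·(2M1+M2)/6=1342/213
seg 2: a=4, c=M2/2=104/71, d=(M3−M2)/(6·2)=-52/213, b=Δ2−h2·(2M2+M3)/6=-619/426
t_q=3/4 → seg 0, τ=3/4; S=-4+4409/426·τ+0·τ²+-575/426·τ³=29017/9088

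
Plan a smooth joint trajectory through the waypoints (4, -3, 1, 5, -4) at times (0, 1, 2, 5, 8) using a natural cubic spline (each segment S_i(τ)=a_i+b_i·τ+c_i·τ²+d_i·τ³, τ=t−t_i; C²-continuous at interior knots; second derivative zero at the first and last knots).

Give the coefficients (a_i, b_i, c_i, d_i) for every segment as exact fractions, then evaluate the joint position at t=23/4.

  seg 0: a=4 b=-208/21 c=0 d=61/21
  seg 1: a=-3 b=-25/21 c=61/7 d=-74/21
  seg 2: a=1 b=17/3 c=-13/7 d=26/189
  seg 3: a=5 b=-37/21 c=-13/21 d=13/189
S(23/4) = 215/64

Δ: Δ0=-7, Δ1=4, Δ2=4/3, Δ3=-3
row 1: diag=4, rhs=66; c'=1/4, d'=33/2
row 2: denom=8−1·1/4=31/4; d'=(-16−1·33/2)/(31/4)=-130/31
row 3: denom=12−3·12/31=336/31; d'=(-26−3·-130/31)/(336/31)=-26/21
back: M3=-26/21
back: M2=-130/31−12/31·-26/21=-26/7
back: M1=33/2−1/4·-26/7=122/7
M: M0=0, M1=122/7, M2=-26/7, M3=-26/21, M4=0
seg 0: a=4, c=M0/2=0, d=(M1−M0)/(6·1)=61/21, b=Δ0−h0·(2M0+M1)/6=-208/21
seg 1: a=-3, c=M1/2=61/7, d=(M2−M1)/(6·1)=-74/21, b=Δ1−h1·(2M1+M2)/6=-25/21
seg 2: a=1, c=M2/2=-13/7, d=(M3−M2)/(6·3)=26/189, b=Δ2−h2·(2M2+M3)/6=17/3
seg 3: a=5, c=M3/2=-13/21, d=(M4−M3)/(6·3)=13/189, b=Δ3−h3·(2M3+M4)/6=-37/21
t_q=23/4 → seg 3, τ=3/4; S=5+-37/21·τ+-13/21·τ²+13/189·τ³=215/64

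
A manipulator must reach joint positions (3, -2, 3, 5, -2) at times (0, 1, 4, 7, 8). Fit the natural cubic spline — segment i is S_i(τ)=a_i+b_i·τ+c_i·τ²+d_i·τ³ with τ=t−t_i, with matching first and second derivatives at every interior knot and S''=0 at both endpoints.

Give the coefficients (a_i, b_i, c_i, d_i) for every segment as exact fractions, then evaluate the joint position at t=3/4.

Δ: Δ0=-5, Δ1=5/3, Δ2=2/3, Δ3=-7
row 1: diag=8, rhs=40; c'=3/8, d'=5
row 2: denom=12−3·3/8=87/8; d'=(-6−3·5)/(87/8)=-56/29
row 3: denom=8−3·8/29=208/29; d'=(-46−3·-56/29)/(208/29)=-583/104
back: M3=-583/104
back: M2=-56/29−8/29·-583/104=-5/13
back: M1=5−3/8·-5/13=535/104
M: M0=0, M1=535/104, M2=-5/13, M3=-583/104, M4=0
seg 0: a=3, c=M0/2=0, d=(M1−M0)/(6·1)=535/624, b=Δ0−h0·(2M0+M1)/6=-3655/624
seg 1: a=-2, c=M1/2=535/208, d=(M2−M1)/(6·3)=-575/1872, b=Δ1−h1·(2M1+M2)/6=-1025/312
seg 2: a=3, c=M2/2=-5/26, d=(M3−M2)/(6·3)=-181/624, b=Δ2−h2·(2M2+M3)/6=185/48
seg 3: a=5, c=M3/2=-583/208, d=(M4−M3)/(6·1)=583/624, b=Δ3−h3·(2M3+M4)/6=-1601/312
t_q=3/4 → seg 0, τ=3/4; S=3+-3655/624·τ+0·τ²+535/624·τ³=-13729/13312

  seg 0: a=3 b=-3655/624 c=0 d=535/624
  seg 1: a=-2 b=-1025/312 c=535/208 d=-575/1872
  seg 2: a=3 b=185/48 c=-5/26 d=-181/624
  seg 3: a=5 b=-1601/312 c=-583/208 d=583/624
S(3/4) = -13729/13312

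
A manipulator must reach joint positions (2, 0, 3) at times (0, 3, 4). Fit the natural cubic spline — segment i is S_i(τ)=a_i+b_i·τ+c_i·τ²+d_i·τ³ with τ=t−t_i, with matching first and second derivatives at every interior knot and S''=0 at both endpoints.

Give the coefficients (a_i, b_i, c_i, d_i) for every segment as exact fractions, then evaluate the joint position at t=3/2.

  seg 0: a=2 b=-49/24 c=0 d=11/72
  seg 1: a=0 b=25/12 c=11/8 d=-11/24
S(3/2) = -35/64

Δ: Δ0=-2/3, Δ1=3
row 1: diag=8, rhs=22; c'=1/8, d'=11/4
back: M1=11/4
M: M0=0, M1=11/4, M2=0
seg 0: a=2, c=M0/2=0, d=(M1−M0)/(6·3)=11/72, b=Δ0−h0·(2M0+M1)/6=-49/24
seg 1: a=0, c=M1/2=11/8, d=(M2−M1)/(6·1)=-11/24, b=Δ1−h1·(2M1+M2)/6=25/12
t_q=3/2 → seg 0, τ=3/2; S=2+-49/24·τ+0·τ²+11/72·τ³=-35/64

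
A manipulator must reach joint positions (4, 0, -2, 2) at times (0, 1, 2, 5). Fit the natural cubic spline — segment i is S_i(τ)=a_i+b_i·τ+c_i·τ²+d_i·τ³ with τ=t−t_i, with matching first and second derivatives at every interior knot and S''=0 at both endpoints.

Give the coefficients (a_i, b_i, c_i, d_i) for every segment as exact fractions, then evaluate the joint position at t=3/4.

  seg 0: a=4 b=-410/93 c=0 d=38/93
  seg 1: a=0 b=-296/93 c=38/31 d=-4/93
  seg 2: a=-2 b=-80/93 c=34/31 d=-34/279
S(3/4) = 859/992

Δ: Δ0=-4, Δ1=-2, Δ2=4/3
row 1: diag=4, rhs=12; c'=1/4, d'=3
row 2: denom=8−1·1/4=31/4; d'=(20−1·3)/(31/4)=68/31
back: M2=68/31
back: M1=3−1/4·68/31=76/31
M: M0=0, M1=76/31, M2=68/31, M3=0
seg 0: a=4, c=M0/2=0, d=(M1−M0)/(6·1)=38/93, b=Δ0−h0·(2M0+M1)/6=-410/93
seg 1: a=0, c=M1/2=38/31, d=(M2−M1)/(6·1)=-4/93, b=Δ1−h1·(2M1+M2)/6=-296/93
seg 2: a=-2, c=M2/2=34/31, d=(M3−M2)/(6·3)=-34/279, b=Δ2−h2·(2M2+M3)/6=-80/93
t_q=3/4 → seg 0, τ=3/4; S=4+-410/93·τ+0·τ²+38/93·τ³=859/992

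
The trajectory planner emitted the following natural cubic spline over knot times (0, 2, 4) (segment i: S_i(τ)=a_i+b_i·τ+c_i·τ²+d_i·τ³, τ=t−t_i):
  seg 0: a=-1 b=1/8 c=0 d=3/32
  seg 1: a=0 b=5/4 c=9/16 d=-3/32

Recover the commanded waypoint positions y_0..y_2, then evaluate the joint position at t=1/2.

y_0=-1 y_1=0 y_2=4
S(1/2) = -237/256

y_0 = S_0(0) = a_0 = -1
y_1 = S_1(0) = a_1 = 0
y_2 = S_1(2) = 4
t_q=1/2 is in segment 0 (τ=1/2); S_0(τ)=-237/256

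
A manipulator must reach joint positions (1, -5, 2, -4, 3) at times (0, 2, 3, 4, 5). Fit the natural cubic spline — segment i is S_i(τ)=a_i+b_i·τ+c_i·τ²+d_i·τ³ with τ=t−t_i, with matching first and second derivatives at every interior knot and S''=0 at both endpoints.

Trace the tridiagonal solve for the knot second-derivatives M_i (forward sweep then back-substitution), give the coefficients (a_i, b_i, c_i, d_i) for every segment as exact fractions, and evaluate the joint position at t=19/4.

  seg 0: a=1 b=-8 c=0 d=5/4
  seg 1: a=-5 b=7 c=15/2 d=-15/2
  seg 2: a=2 b=-1/2 c=-15 d=19/2
  seg 3: a=-4 b=-2 c=27/2 d=-9/2
S(19/4) = 25/128

Δ: Δ0=-3, Δ1=7, Δ2=-6, Δ3=7
row 1: diag=6, rhs=60; c'=1/6, d'=10
row 2: denom=4−1·1/6=23/6; d'=(-78−1·10)/(23/6)=-528/23
row 3: denom=4−1·6/23=86/23; d'=(78−1·-528/23)/(86/23)=27
back: M3=27
back: M2=-528/23−6/23·27=-30
back: M1=10−1/6·-30=15
M: M0=0, M1=15, M2=-30, M3=27, M4=0
seg 0: a=1, c=M0/2=0, d=(M1−M0)/(6·2)=5/4, b=Δ0−h0·(2M0+M1)/6=-8
seg 1: a=-5, c=M1/2=15/2, d=(M2−M1)/(6·1)=-15/2, b=Δ1−h1·(2M1+M2)/6=7
seg 2: a=2, c=M2/2=-15, d=(M3−M2)/(6·1)=19/2, b=Δ2−h2·(2M2+M3)/6=-1/2
seg 3: a=-4, c=M3/2=27/2, d=(M4−M3)/(6·1)=-9/2, b=Δ3−h3·(2M3+M4)/6=-2
t_q=19/4 → seg 3, τ=3/4; S=-4+-2·τ+27/2·τ²+-9/2·τ³=25/128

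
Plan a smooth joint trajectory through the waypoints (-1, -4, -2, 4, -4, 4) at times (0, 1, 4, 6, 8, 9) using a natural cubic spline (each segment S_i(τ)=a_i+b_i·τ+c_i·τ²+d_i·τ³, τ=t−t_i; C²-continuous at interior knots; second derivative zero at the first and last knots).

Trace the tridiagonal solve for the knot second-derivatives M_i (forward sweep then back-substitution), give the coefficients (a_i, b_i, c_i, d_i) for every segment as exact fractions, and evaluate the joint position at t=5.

  seg 0: a=-1 b=-7213/2199 c=0 d=616/2199
  seg 1: a=-4 b=-5365/2199 c=616/733 d=143/2199
  seg 2: a=-2 b=9584/2199 c=1045/733 d=-9257/8796
  seg 3: a=4 b=-5647/2199 c=-7167/1466 d=4588/2199
  seg 4: a=-4 b=6407/2199 c=11185/1466 d=-11185/4398
S(5) = 8009/2932

Δ: Δ0=-3, Δ1=2/3, Δ2=3, Δ3=-4, Δ4=8
row 1: diag=8, rhs=22; c'=3/8, d'=11/4
row 2: denom=10−3·3/8=71/8; d'=(14−3·11/4)/(71/8)=46/71
row 3: denom=8−2·16/71=536/71; d'=(-42−2·46/71)/(536/71)=-1537/268
row 4: denom=6−2·71/268=733/134; d'=(72−2·-1537/268)/(733/134)=11185/733
back: M4=11185/733
back: M3=-1537/268−71/268·11185/733=-7167/733
back: M2=46/71−16/71·-7167/733=2090/733
back: M1=11/4−3/8·2090/733=1232/733
M: M0=0, M1=1232/733, M2=2090/733, M3=-7167/733, M4=11185/733, M5=0
seg 0: a=-1, c=M0/2=0, d=(M1−M0)/(6·1)=616/2199, b=Δ0−h0·(2M0+M1)/6=-7213/2199
seg 1: a=-4, c=M1/2=616/733, d=(M2−M1)/(6·3)=143/2199, b=Δ1−h1·(2M1+M2)/6=-5365/2199
seg 2: a=-2, c=M2/2=1045/733, d=(M3−M2)/(6·2)=-9257/8796, b=Δ2−h2·(2M2+M3)/6=9584/2199
seg 3: a=4, c=M3/2=-7167/1466, d=(M4−M3)/(6·2)=4588/2199, b=Δ3−h3·(2M3+M4)/6=-5647/2199
seg 4: a=-4, c=M4/2=11185/1466, d=(M5−M4)/(6·1)=-11185/4398, b=Δ4−h4·(2M4+M5)/6=6407/2199
t_q=5 → seg 2, τ=1; S=-2+9584/2199·τ+1045/733·τ²+-9257/8796·τ³=8009/2932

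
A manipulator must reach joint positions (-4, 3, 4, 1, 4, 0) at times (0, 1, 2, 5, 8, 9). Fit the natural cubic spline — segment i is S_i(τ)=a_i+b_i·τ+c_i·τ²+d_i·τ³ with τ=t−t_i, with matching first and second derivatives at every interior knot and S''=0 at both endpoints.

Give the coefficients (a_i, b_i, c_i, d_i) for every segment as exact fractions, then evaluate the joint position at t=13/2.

Δ: Δ0=7, Δ1=1, Δ2=-1, Δ3=1, Δ4=-4
row 1: diag=4, rhs=-36; c'=1/4, d'=-9
row 2: denom=8−1·1/4=31/4; d'=(-12−1·-9)/(31/4)=-12/31
row 3: denom=12−3·12/31=336/31; d'=(12−3·-12/31)/(336/31)=17/14
row 4: denom=8−3·31/112=803/112; d'=(-30−3·17/14)/(803/112)=-3768/803
back: M4=-3768/803
back: M3=17/14−31/112·-3768/803=2018/803
back: M2=-12/31−12/31·2018/803=-1092/803
back: M1=-9−1/4·-1092/803=-6954/803
M: M0=0, M1=-6954/803, M2=-1092/803, M3=2018/803, M4=-3768/803, M5=0
seg 0: a=-4, c=M0/2=0, d=(M1−M0)/(6·1)=-1159/803, b=Δ0−h0·(2M0+M1)/6=6780/803
seg 1: a=3, c=M1/2=-3477/803, d=(M2−M1)/(6·1)=977/803, b=Δ1−h1·(2M1+M2)/6=3303/803
seg 2: a=4, c=M2/2=-546/803, d=(M3−M2)/(6·3)=1555/7227, b=Δ2−h2·(2M2+M3)/6=-720/803
seg 3: a=1, c=M3/2=1009/803, d=(M4−M3)/(6·3)=-263/657, b=Δ3−h3·(2M3+M4)/6=669/803
seg 4: a=4, c=M4/2=-1884/803, d=(M5−M4)/(6·1)=628/803, b=Δ4−h4·(2M4+M5)/6=-1956/803
t_q=13/2 → seg 3, τ=3/2; S=1+669/803·τ+1009/803·τ²+-263/657·τ³=23935/6424

  seg 0: a=-4 b=6780/803 c=0 d=-1159/803
  seg 1: a=3 b=3303/803 c=-3477/803 d=977/803
  seg 2: a=4 b=-720/803 c=-546/803 d=1555/7227
  seg 3: a=1 b=669/803 c=1009/803 d=-263/657
  seg 4: a=4 b=-1956/803 c=-1884/803 d=628/803
S(13/2) = 23935/6424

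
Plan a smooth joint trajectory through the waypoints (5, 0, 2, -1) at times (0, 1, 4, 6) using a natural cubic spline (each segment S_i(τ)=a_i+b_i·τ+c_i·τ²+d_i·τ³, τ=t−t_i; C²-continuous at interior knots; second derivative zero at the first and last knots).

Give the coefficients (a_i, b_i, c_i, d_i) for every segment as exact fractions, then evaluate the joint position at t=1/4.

  seg 0: a=5 b=-2509/426 c=0 d=379/426
  seg 1: a=0 b=-686/213 c=379/142 d=-65/142
  seg 2: a=2 b=185/426 c=-103/71 d=103/426
S(1/4) = 32185/9088

Δ: Δ0=-5, Δ1=2/3, Δ2=-3/2
row 1: diag=8, rhs=34; c'=3/8, d'=17/4
row 2: denom=10−3·3/8=71/8; d'=(-13−3·17/4)/(71/8)=-206/71
back: M2=-206/71
back: M1=17/4−3/8·-206/71=379/71
M: M0=0, M1=379/71, M2=-206/71, M3=0
seg 0: a=5, c=M0/2=0, d=(M1−M0)/(6·1)=379/426, b=Δ0−h0·(2M0+M1)/6=-2509/426
seg 1: a=0, c=M1/2=379/142, d=(M2−M1)/(6·3)=-65/142, b=Δ1−h1·(2M1+M2)/6=-686/213
seg 2: a=2, c=M2/2=-103/71, d=(M3−M2)/(6·2)=103/426, b=Δ2−h2·(2M2+M3)/6=185/426
t_q=1/4 → seg 0, τ=1/4; S=5+-2509/426·τ+0·τ²+379/426·τ³=32185/9088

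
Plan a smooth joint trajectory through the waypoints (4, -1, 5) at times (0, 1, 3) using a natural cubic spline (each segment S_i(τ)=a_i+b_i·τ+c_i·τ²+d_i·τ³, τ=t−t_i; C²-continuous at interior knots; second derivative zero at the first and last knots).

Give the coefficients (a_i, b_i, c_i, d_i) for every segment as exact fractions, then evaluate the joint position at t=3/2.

Δ: Δ0=-5, Δ1=3
row 1: diag=6, rhs=48; c'=1/3, d'=8
back: M1=8
M: M0=0, M1=8, M2=0
seg 0: a=4, c=M0/2=0, d=(M1−M0)/(6·1)=4/3, b=Δ0−h0·(2M0+M1)/6=-19/3
seg 1: a=-1, c=M1/2=4, d=(M2−M1)/(6·2)=-2/3, b=Δ1−h1·(2M1+M2)/6=-7/3
t_q=3/2 → seg 1, τ=1/2; S=-1+-7/3·τ+4·τ²+-2/3·τ³=-5/4

  seg 0: a=4 b=-19/3 c=0 d=4/3
  seg 1: a=-1 b=-7/3 c=4 d=-2/3
S(3/2) = -5/4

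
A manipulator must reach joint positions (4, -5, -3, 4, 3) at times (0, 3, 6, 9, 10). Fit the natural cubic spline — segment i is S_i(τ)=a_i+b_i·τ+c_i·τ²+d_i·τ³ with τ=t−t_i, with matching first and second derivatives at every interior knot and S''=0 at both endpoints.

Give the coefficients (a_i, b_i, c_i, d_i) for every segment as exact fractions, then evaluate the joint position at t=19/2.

  seg 0: a=4 b=-407/108 c=0 d=83/972
  seg 1: a=-5 b=-79/54 c=83/108 d=-19/972
  seg 2: a=-3 b=283/108 c=16/27 d=-223/972
  seg 3: a=4 b=-1/54 c=-53/36 d=53/108
S(19/2) = 1061/288

Δ: Δ0=-3, Δ1=2/3, Δ2=7/3, Δ3=-1
row 1: diag=12, rhs=22; c'=1/4, d'=11/6
row 2: denom=12−3·1/4=45/4; d'=(10−3·11/6)/(45/4)=2/5
row 3: denom=8−3·4/15=36/5; d'=(-20−3·2/5)/(36/5)=-53/18
back: M3=-53/18
back: M2=2/5−4/15·-53/18=32/27
back: M1=11/6−1/4·32/27=83/54
M: M0=0, M1=83/54, M2=32/27, M3=-53/18, M4=0
seg 0: a=4, c=M0/2=0, d=(M1−M0)/(6·3)=83/972, b=Δ0−h0·(2M0+M1)/6=-407/108
seg 1: a=-5, c=M1/2=83/108, d=(M2−M1)/(6·3)=-19/972, b=Δ1−h1·(2M1+M2)/6=-79/54
seg 2: a=-3, c=M2/2=16/27, d=(M3−M2)/(6·3)=-223/972, b=Δ2−h2·(2M2+M3)/6=283/108
seg 3: a=4, c=M3/2=-53/36, d=(M4−M3)/(6·1)=53/108, b=Δ3−h3·(2M3+M4)/6=-1/54
t_q=19/2 → seg 3, τ=1/2; S=4+-1/54·τ+-53/36·τ²+53/108·τ³=1061/288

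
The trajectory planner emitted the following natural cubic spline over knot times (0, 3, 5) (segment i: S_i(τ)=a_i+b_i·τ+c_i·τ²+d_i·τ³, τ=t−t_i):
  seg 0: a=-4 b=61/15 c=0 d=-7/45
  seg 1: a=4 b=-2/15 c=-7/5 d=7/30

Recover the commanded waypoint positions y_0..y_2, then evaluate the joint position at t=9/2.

y_0=-4 y_1=4 y_2=0
S(9/2) = 23/16

y_0 = S_0(0) = a_0 = -4
y_1 = S_1(0) = a_1 = 4
y_2 = S_1(2) = 0
t_q=9/2 is in segment 1 (τ=3/2); S_1(τ)=23/16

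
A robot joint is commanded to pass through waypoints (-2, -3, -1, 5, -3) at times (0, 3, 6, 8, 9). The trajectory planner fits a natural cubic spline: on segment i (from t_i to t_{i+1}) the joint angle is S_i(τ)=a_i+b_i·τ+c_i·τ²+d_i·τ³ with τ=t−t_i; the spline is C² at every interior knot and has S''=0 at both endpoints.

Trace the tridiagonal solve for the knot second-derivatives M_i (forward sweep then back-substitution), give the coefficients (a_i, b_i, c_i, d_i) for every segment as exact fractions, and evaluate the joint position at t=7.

Δ: Δ0=-1/3, Δ1=2/3, Δ2=3, Δ3=-8
row 1: diag=12, rhs=6; c'=1/4, d'=1/2
row 2: denom=10−3·1/4=37/4; d'=(14−3·1/2)/(37/4)=50/37
row 3: denom=6−2·8/37=206/37; d'=(-66−2·50/37)/(206/37)=-1271/103
back: M3=-1271/103
back: M2=50/37−8/37·-1271/103=414/103
back: M1=1/2−1/4·414/103=-52/103
M: M0=0, M1=-52/103, M2=414/103, M3=-1271/103, M4=0
seg 0: a=-2, c=M0/2=0, d=(M1−M0)/(6·3)=-26/927, b=Δ0−h0·(2M0+M1)/6=-25/309
seg 1: a=-3, c=M1/2=-26/103, d=(M2−M1)/(6·3)=233/927, b=Δ1−h1·(2M1+M2)/6=-259/309
seg 2: a=-1, c=M2/2=207/103, d=(M3−M2)/(6·2)=-1685/1236, b=Δ2−h2·(2M2+M3)/6=1370/309
seg 3: a=5, c=M3/2=-1271/206, d=(M4−M3)/(6·1)=1271/618, b=Δ3−h3·(2M3+M4)/6=-1201/309
t_q=7 → seg 2, τ=1; S=-1+1370/309·τ+207/103·τ²+-1685/1236·τ³=1681/412

  seg 0: a=-2 b=-25/309 c=0 d=-26/927
  seg 1: a=-3 b=-259/309 c=-26/103 d=233/927
  seg 2: a=-1 b=1370/309 c=207/103 d=-1685/1236
  seg 3: a=5 b=-1201/309 c=-1271/206 d=1271/618
S(7) = 1681/412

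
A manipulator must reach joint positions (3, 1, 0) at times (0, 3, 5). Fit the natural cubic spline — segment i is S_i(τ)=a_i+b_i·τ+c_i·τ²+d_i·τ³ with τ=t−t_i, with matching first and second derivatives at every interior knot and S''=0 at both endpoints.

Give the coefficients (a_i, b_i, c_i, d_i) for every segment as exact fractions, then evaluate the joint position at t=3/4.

Δ: Δ0=-2/3, Δ1=-1/2
row 1: diag=10, rhs=1; c'=1/5, d'=1/10
back: M1=1/10
M: M0=0, M1=1/10, M2=0
seg 0: a=3, c=M0/2=0, d=(M1−M0)/(6·3)=1/180, b=Δ0−h0·(2M0+M1)/6=-43/60
seg 1: a=1, c=M1/2=1/20, d=(M2−M1)/(6·2)=-1/120, b=Δ1−h1·(2M1+M2)/6=-17/30
t_q=3/4 → seg 0, τ=3/4; S=3+-43/60·τ+0·τ²+1/180·τ³=631/256

  seg 0: a=3 b=-43/60 c=0 d=1/180
  seg 1: a=1 b=-17/30 c=1/20 d=-1/120
S(3/4) = 631/256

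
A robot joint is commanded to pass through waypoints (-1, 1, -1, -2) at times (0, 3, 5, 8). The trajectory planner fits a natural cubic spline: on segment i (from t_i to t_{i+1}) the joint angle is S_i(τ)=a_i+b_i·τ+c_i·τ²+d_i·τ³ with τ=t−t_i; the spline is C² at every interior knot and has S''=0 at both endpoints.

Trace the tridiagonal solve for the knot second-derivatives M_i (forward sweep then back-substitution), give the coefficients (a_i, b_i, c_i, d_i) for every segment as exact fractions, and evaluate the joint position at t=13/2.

Δ: Δ0=2/3, Δ1=-1, Δ2=-1/3
row 1: diag=10, rhs=-10; c'=1/5, d'=-1
row 2: denom=10−2·1/5=48/5; d'=(4−2·-1)/(48/5)=5/8
back: M2=5/8
back: M1=-1−1/5·5/8=-9/8
M: M0=0, M1=-9/8, M2=5/8, M3=0
seg 0: a=-1, c=M0/2=0, d=(M1−M0)/(6·3)=-1/16, b=Δ0−h0·(2M0+M1)/6=59/48
seg 1: a=1, c=M1/2=-9/16, d=(M2−M1)/(6·2)=7/48, b=Δ1−h1·(2M1+M2)/6=-11/24
seg 2: a=-1, c=M2/2=5/16, d=(M3−M2)/(6·3)=-5/144, b=Δ2−h2·(2M2+M3)/6=-23/24
t_q=13/2 → seg 2, τ=3/2; S=-1+-23/24·τ+5/16·τ²+-5/144·τ³=-237/128

  seg 0: a=-1 b=59/48 c=0 d=-1/16
  seg 1: a=1 b=-11/24 c=-9/16 d=7/48
  seg 2: a=-1 b=-23/24 c=5/16 d=-5/144
S(13/2) = -237/128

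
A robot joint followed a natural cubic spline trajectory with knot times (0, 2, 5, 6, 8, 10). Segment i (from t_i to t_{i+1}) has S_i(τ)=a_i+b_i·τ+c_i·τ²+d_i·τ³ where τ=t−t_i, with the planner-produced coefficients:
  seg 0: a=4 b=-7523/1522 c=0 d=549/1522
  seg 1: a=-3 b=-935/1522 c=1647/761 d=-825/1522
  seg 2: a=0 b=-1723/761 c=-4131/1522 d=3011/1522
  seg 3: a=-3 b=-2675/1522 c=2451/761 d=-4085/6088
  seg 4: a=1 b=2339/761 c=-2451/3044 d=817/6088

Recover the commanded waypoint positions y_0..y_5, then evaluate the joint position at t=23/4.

y_0=4 y_1=-3 y_2=0 y_3=-3 y_4=1 y_5=5
S(23/4) = -232827/97408

y_0 = S_0(0) = a_0 = 4
y_1 = S_1(0) = a_1 = -3
y_2 = S_2(0) = a_2 = 0
y_3 = S_3(0) = a_3 = -3
y_4 = S_4(0) = a_4 = 1
y_5 = S_4(2) = 5
t_q=23/4 is in segment 2 (τ=3/4); S_2(τ)=-232827/97408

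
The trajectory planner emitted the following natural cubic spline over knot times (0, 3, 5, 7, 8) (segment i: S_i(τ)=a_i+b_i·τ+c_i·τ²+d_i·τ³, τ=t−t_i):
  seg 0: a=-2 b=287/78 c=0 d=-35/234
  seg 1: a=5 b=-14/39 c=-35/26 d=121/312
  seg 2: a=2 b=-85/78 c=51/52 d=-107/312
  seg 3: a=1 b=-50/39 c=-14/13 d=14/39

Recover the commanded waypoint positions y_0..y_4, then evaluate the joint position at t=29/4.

y_0=-2 y_1=5 y_2=2 y_3=1 y_4=-1
S(29/4) = 257/416

y_0 = S_0(0) = a_0 = -2
y_1 = S_1(0) = a_1 = 5
y_2 = S_2(0) = a_2 = 2
y_3 = S_3(0) = a_3 = 1
y_4 = S_3(1) = -1
t_q=29/4 is in segment 3 (τ=1/4); S_3(τ)=257/416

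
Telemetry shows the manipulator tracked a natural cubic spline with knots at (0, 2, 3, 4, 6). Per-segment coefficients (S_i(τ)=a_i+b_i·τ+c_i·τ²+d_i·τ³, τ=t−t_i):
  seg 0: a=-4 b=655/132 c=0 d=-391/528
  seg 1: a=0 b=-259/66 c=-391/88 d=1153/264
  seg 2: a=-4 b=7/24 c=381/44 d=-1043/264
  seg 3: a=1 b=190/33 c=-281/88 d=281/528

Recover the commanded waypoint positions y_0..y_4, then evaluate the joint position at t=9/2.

y_0 = S_0(0) = a_0 = -4
y_1 = S_1(0) = a_1 = 0
y_2 = S_2(0) = a_2 = -4
y_3 = S_3(0) = a_3 = 1
y_4 = S_3(2) = 4
t_q=9/2 is in segment 3 (τ=1/2); S_3(τ)=4431/1408

y_0=-4 y_1=0 y_2=-4 y_3=1 y_4=4
S(9/2) = 4431/1408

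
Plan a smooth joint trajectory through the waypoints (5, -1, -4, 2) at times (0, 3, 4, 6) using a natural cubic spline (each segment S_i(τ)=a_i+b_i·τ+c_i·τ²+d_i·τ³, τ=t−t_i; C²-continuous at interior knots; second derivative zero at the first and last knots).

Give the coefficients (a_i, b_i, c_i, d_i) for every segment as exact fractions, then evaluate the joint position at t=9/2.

  seg 0: a=5 b=-58/47 c=0 d=-4/47
  seg 1: a=-1 b=-166/47 c=-36/47 d=61/47
  seg 2: a=-4 b=-55/47 c=147/47 d=-49/94
S(9/2) = -2909/752

Δ: Δ0=-2, Δ1=-3, Δ2=3
row 1: diag=8, rhs=-6; c'=1/8, d'=-3/4
row 2: denom=6−1·1/8=47/8; d'=(36−1·-3/4)/(47/8)=294/47
back: M2=294/47
back: M1=-3/4−1/8·294/47=-72/47
M: M0=0, M1=-72/47, M2=294/47, M3=0
seg 0: a=5, c=M0/2=0, d=(M1−M0)/(6·3)=-4/47, b=Δ0−h0·(2M0+M1)/6=-58/47
seg 1: a=-1, c=M1/2=-36/47, d=(M2−M1)/(6·1)=61/47, b=Δ1−h1·(2M1+M2)/6=-166/47
seg 2: a=-4, c=M2/2=147/47, d=(M3−M2)/(6·2)=-49/94, b=Δ2−h2·(2M2+M3)/6=-55/47
t_q=9/2 → seg 2, τ=1/2; S=-4+-55/47·τ+147/47·τ²+-49/94·τ³=-2909/752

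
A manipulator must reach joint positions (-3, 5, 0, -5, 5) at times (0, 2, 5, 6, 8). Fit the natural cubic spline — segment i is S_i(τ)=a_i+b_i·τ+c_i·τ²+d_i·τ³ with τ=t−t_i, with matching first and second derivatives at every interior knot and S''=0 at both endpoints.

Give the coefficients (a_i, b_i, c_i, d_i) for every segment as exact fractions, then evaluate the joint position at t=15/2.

  seg 0: a=-3 b=3025/624 c=0 d=-529/2496
  seg 1: a=5 b=719/312 c=-529/416 d=-5/288
  seg 2: a=0 b=-7231/1248 c=-297/208 d=2773/1248
  seg 3: a=-5 b=-619/312 c=2179/416 d=-2179/2496
S(15/2) = 5745/6656

Δ: Δ0=4, Δ1=-5/3, Δ2=-5, Δ3=5
row 1: diag=10, rhs=-34; c'=3/10, d'=-17/5
row 2: denom=8−3·3/10=71/10; d'=(-20−3·-17/5)/(71/10)=-98/71
row 3: denom=6−1·10/71=416/71; d'=(60−1·-98/71)/(416/71)=2179/208
back: M3=2179/208
back: M2=-98/71−10/71·2179/208=-297/104
back: M1=-17/5−3/10·-297/104=-529/208
M: M0=0, M1=-529/208, M2=-297/104, M3=2179/208, M4=0
seg 0: a=-3, c=M0/2=0, d=(M1−M0)/(6·2)=-529/2496, b=Δ0−h0·(2M0+M1)/6=3025/624
seg 1: a=5, c=M1/2=-529/416, d=(M2−M1)/(6·3)=-5/288, b=Δ1−h1·(2M1+M2)/6=719/312
seg 2: a=0, c=M2/2=-297/208, d=(M3−M2)/(6·1)=2773/1248, b=Δ2−h2·(2M2+M3)/6=-7231/1248
seg 3: a=-5, c=M3/2=2179/416, d=(M4−M3)/(6·2)=-2179/2496, b=Δ3−h3·(2M3+M4)/6=-619/312
t_q=15/2 → seg 3, τ=3/2; S=-5+-619/312·τ+2179/416·τ²+-2179/2496·τ³=5745/6656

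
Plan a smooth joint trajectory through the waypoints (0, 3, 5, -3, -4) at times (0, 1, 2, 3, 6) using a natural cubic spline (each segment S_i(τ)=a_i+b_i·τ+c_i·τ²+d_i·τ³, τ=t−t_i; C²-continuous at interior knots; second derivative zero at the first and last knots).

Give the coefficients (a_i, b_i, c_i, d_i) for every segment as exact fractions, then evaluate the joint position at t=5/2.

  seg 0: a=0 b=437/174 c=0 d=85/174
  seg 1: a=3 b=346/87 c=85/58 d=-599/174
  seg 2: a=5 b=-595/174 c=-257/29 d=745/174
  seg 3: a=-3 b=-722/87 c=231/58 d=-77/174
S(5/2) = 747/464

Δ: Δ0=3, Δ1=2, Δ2=-8, Δ3=-1/3
row 1: diag=4, rhs=-6; c'=1/4, d'=-3/2
row 2: denom=4−1·1/4=15/4; d'=(-60−1·-3/2)/(15/4)=-78/5
row 3: denom=8−1·4/15=116/15; d'=(46−1·-78/5)/(116/15)=231/29
back: M3=231/29
back: M2=-78/5−4/15·231/29=-514/29
back: M1=-3/2−1/4·-514/29=85/29
M: M0=0, M1=85/29, M2=-514/29, M3=231/29, M4=0
seg 0: a=0, c=M0/2=0, d=(M1−M0)/(6·1)=85/174, b=Δ0−h0·(2M0+M1)/6=437/174
seg 1: a=3, c=M1/2=85/58, d=(M2−M1)/(6·1)=-599/174, b=Δ1−h1·(2M1+M2)/6=346/87
seg 2: a=5, c=M2/2=-257/29, d=(M3−M2)/(6·1)=745/174, b=Δ2−h2·(2M2+M3)/6=-595/174
seg 3: a=-3, c=M3/2=231/58, d=(M4−M3)/(6·3)=-77/174, b=Δ3−h3·(2M3+M4)/6=-722/87
t_q=5/2 → seg 2, τ=1/2; S=5+-595/174·τ+-257/29·τ²+745/174·τ³=747/464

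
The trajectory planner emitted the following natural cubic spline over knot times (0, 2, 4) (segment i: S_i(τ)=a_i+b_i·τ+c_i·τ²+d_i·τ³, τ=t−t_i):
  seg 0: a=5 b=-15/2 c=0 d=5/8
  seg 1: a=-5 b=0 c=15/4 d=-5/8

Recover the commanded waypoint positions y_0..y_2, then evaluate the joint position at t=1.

y_0 = S_0(0) = a_0 = 5
y_1 = S_1(0) = a_1 = -5
y_2 = S_1(2) = 5
t_q=1 is in segment 0 (τ=1); S_0(τ)=-15/8

y_0=5 y_1=-5 y_2=5
S(1) = -15/8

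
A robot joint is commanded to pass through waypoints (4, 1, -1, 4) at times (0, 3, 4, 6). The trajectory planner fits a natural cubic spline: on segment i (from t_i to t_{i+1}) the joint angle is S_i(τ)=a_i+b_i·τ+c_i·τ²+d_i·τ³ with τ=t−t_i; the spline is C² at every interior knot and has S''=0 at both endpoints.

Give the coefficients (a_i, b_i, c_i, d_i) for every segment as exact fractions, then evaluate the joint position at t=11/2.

  seg 0: a=4 b=-31/94 c=0 d=-7/94
  seg 1: a=1 b=-110/47 c=-63/94 d=95/94
  seg 2: a=-1 b=-61/94 c=111/47 d=-37/94
S(11/2) = 1513/752

Δ: Δ0=-1, Δ1=-2, Δ2=5/2
row 1: diag=8, rhs=-6; c'=1/8, d'=-3/4
row 2: denom=6−1·1/8=47/8; d'=(27−1·-3/4)/(47/8)=222/47
back: M2=222/47
back: M1=-3/4−1/8·222/47=-63/47
M: M0=0, M1=-63/47, M2=222/47, M3=0
seg 0: a=4, c=M0/2=0, d=(M1−M0)/(6·3)=-7/94, b=Δ0−h0·(2M0+M1)/6=-31/94
seg 1: a=1, c=M1/2=-63/94, d=(M2−M1)/(6·1)=95/94, b=Δ1−h1·(2M1+M2)/6=-110/47
seg 2: a=-1, c=M2/2=111/47, d=(M3−M2)/(6·2)=-37/94, b=Δ2−h2·(2M2+M3)/6=-61/94
t_q=11/2 → seg 2, τ=3/2; S=-1+-61/94·τ+111/47·τ²+-37/94·τ³=1513/752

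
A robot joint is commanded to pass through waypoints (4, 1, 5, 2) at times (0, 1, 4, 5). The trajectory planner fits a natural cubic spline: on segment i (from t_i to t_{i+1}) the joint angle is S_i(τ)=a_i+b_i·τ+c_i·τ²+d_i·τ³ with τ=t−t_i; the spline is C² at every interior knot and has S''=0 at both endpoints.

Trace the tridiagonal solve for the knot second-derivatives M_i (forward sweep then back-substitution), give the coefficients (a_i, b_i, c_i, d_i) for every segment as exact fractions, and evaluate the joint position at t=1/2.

  seg 0: a=4 b=-58/15 c=0 d=13/15
  seg 1: a=1 b=-19/15 c=13/5 d=-26/45
  seg 2: a=5 b=-19/15 c=-13/5 d=13/15
S(1/2) = 87/40

Δ: Δ0=-3, Δ1=4/3, Δ2=-3
row 1: diag=8, rhs=26; c'=3/8, d'=13/4
row 2: denom=8−3·3/8=55/8; d'=(-26−3·13/4)/(55/8)=-26/5
back: M2=-26/5
back: M1=13/4−3/8·-26/5=26/5
M: M0=0, M1=26/5, M2=-26/5, M3=0
seg 0: a=4, c=M0/2=0, d=(M1−M0)/(6·1)=13/15, b=Δ0−h0·(2M0+M1)/6=-58/15
seg 1: a=1, c=M1/2=13/5, d=(M2−M1)/(6·3)=-26/45, b=Δ1−h1·(2M1+M2)/6=-19/15
seg 2: a=5, c=M2/2=-13/5, d=(M3−M2)/(6·1)=13/15, b=Δ2−h2·(2M2+M3)/6=-19/15
t_q=1/2 → seg 0, τ=1/2; S=4+-58/15·τ+0·τ²+13/15·τ³=87/40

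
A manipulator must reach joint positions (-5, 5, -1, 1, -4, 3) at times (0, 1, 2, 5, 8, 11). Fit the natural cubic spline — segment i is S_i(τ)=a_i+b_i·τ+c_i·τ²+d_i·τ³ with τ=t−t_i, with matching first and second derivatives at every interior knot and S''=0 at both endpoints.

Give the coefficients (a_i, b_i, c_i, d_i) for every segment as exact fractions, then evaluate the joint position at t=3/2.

Δ: Δ0=10, Δ1=-6, Δ2=2/3, Δ3=-5/3, Δ4=7/3
row 1: diag=4, rhs=-96; c'=1/4, d'=-24
row 2: denom=8−1·1/4=31/4; d'=(40−1·-24)/(31/4)=256/31
row 3: denom=12−3·12/31=336/31; d'=(-14−3·256/31)/(336/31)=-601/168
row 4: denom=12−3·31/112=1251/112; d'=(24−3·-601/168)/(1251/112)=3890/1251
back: M4=3890/1251
back: M3=-601/168−31/112·3890/1251=-5552/1251
back: M2=256/31−12/31·-5552/1251=4160/417
back: M1=-24−1/4·4160/417=-11048/417
M: M0=0, M1=-11048/417, M2=4160/417, M3=-5552/1251, M4=3890/1251, M5=0
seg 0: a=-5, c=M0/2=0, d=(M1−M0)/(6·1)=-5524/1251, b=Δ0−h0·(2M0+M1)/6=18034/1251
seg 1: a=5, c=M1/2=-5524/417, d=(M2−M1)/(6·1)=7604/1251, b=Δ1−h1·(2M1+M2)/6=1462/1251
seg 2: a=-1, c=M2/2=2080/417, d=(M3−M2)/(6·3)=-9016/11259, b=Δ2−h2·(2M2+M3)/6=-8870/1251
seg 3: a=1, c=M3/2=-2776/1251, d=(M4−M3)/(6·3)=4721/11259, b=Δ3−h3·(2M3+M4)/6=1522/1251
seg 4: a=-4, c=M4/2=1945/1251, d=(M5−M4)/(6·3)=-1945/11259, b=Δ4−h4·(2M4+M5)/6=-971/1251
t_q=3/2 → seg 1, τ=1/2; S=5+1462/1251·τ+-5524/417·τ²+7604/1251·τ³=843/278

  seg 0: a=-5 b=18034/1251 c=0 d=-5524/1251
  seg 1: a=5 b=1462/1251 c=-5524/417 d=7604/1251
  seg 2: a=-1 b=-8870/1251 c=2080/417 d=-9016/11259
  seg 3: a=1 b=1522/1251 c=-2776/1251 d=4721/11259
  seg 4: a=-4 b=-971/1251 c=1945/1251 d=-1945/11259
S(3/2) = 843/278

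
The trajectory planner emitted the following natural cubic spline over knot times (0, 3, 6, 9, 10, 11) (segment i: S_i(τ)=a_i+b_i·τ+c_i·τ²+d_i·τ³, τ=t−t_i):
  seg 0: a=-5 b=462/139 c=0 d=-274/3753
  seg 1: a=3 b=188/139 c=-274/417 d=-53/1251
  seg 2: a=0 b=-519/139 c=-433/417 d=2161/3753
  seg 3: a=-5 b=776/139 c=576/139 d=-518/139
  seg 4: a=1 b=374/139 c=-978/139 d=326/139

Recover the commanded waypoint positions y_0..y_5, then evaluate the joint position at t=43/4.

y_0 = S_0(0) = a_0 = -5
y_1 = S_1(0) = a_1 = 3
y_2 = S_2(0) = a_2 = 0
y_3 = S_3(0) = a_3 = -5
y_4 = S_4(0) = a_4 = 1
y_5 = S_4(1) = -1
t_q=43/4 is in segment 4 (τ=3/4); S_4(τ)=221/4448

y_0=-5 y_1=3 y_2=0 y_3=-5 y_4=1 y_5=-1
S(43/4) = 221/4448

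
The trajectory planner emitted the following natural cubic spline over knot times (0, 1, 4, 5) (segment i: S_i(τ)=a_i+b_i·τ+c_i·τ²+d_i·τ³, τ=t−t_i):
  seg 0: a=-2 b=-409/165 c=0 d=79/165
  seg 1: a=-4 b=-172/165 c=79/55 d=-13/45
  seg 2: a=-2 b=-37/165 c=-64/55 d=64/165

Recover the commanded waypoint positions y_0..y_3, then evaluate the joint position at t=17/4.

y_0 = S_0(0) = a_0 = -2
y_1 = S_1(0) = a_1 = -4
y_2 = S_2(0) = a_2 = -2
y_3 = S_2(1) = -3
t_q=17/4 is in segment 2 (τ=1/4); S_2(τ)=-467/220

y_0=-2 y_1=-4 y_2=-2 y_3=-3
S(17/4) = -467/220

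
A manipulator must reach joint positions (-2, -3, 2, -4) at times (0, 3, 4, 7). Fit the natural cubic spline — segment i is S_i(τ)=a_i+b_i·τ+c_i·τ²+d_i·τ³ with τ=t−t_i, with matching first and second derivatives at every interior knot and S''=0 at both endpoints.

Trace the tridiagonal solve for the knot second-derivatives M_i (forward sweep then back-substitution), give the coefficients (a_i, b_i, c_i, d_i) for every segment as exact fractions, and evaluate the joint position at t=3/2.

  seg 0: a=-2 b=-170/63 c=0 d=149/567
  seg 1: a=-3 b=277/63 c=149/63 d=-37/21
  seg 2: a=2 b=242/63 c=-184/63 d=184/567
S(3/2) = -289/56

Δ: Δ0=-1/3, Δ1=5, Δ2=-2
row 1: diag=8, rhs=32; c'=1/8, d'=4
row 2: denom=8−1·1/8=63/8; d'=(-42−1·4)/(63/8)=-368/63
back: M2=-368/63
back: M1=4−1/8·-368/63=298/63
M: M0=0, M1=298/63, M2=-368/63, M3=0
seg 0: a=-2, c=M0/2=0, d=(M1−M0)/(6·3)=149/567, b=Δ0−h0·(2M0+M1)/6=-170/63
seg 1: a=-3, c=M1/2=149/63, d=(M2−M1)/(6·1)=-37/21, b=Δ1−h1·(2M1+M2)/6=277/63
seg 2: a=2, c=M2/2=-184/63, d=(M3−M2)/(6·3)=184/567, b=Δ2−h2·(2M2+M3)/6=242/63
t_q=3/2 → seg 0, τ=3/2; S=-2+-170/63·τ+0·τ²+149/567·τ³=-289/56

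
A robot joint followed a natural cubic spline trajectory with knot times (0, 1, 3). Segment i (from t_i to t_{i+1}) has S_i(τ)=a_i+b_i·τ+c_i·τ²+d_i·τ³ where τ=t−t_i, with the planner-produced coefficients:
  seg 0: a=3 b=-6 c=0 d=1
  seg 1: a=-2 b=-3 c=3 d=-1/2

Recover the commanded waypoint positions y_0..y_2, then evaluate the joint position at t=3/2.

y_0 = S_0(0) = a_0 = 3
y_1 = S_1(0) = a_1 = -2
y_2 = S_1(2) = 0
t_q=3/2 is in segment 1 (τ=1/2); S_1(τ)=-45/16

y_0=3 y_1=-2 y_2=0
S(3/2) = -45/16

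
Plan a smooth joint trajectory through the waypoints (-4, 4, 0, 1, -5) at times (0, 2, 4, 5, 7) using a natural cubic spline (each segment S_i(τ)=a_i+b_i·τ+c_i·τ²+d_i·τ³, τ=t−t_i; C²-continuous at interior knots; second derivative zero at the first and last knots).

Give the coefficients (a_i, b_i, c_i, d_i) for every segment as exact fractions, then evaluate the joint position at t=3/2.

  seg 0: a=-4 b=383/64 c=0 d=-127/256
  seg 1: a=4 b=1/32 c=-381/128 d=251/256
  seg 2: a=0 b=-7/64 c=93/32 d=-115/64
  seg 3: a=1 b=5/16 c=-159/64 d=53/128
S(3/2) = 6763/2048

Δ: Δ0=4, Δ1=-2, Δ2=1, Δ3=-3
row 1: diag=8, rhs=-36; c'=1/4, d'=-9/2
row 2: denom=6−2·1/4=11/2; d'=(18−2·-9/2)/(11/2)=54/11
row 3: denom=6−1·2/11=64/11; d'=(-24−1·54/11)/(64/11)=-159/32
back: M3=-159/32
back: M2=54/11−2/11·-159/32=93/16
back: M1=-9/2−1/4·93/16=-381/64
M: M0=0, M1=-381/64, M2=93/16, M3=-159/32, M4=0
seg 0: a=-4, c=M0/2=0, d=(M1−M0)/(6·2)=-127/256, b=Δ0−h0·(2M0+M1)/6=383/64
seg 1: a=4, c=M1/2=-381/128, d=(M2−M1)/(6·2)=251/256, b=Δ1−h1·(2M1+M2)/6=1/32
seg 2: a=0, c=M2/2=93/32, d=(M3−M2)/(6·1)=-115/64, b=Δ2−h2·(2M2+M3)/6=-7/64
seg 3: a=1, c=M3/2=-159/64, d=(M4−M3)/(6·2)=53/128, b=Δ3−h3·(2M3+M4)/6=5/16
t_q=3/2 → seg 0, τ=3/2; S=-4+383/64·τ+0·τ²+-127/256·τ³=6763/2048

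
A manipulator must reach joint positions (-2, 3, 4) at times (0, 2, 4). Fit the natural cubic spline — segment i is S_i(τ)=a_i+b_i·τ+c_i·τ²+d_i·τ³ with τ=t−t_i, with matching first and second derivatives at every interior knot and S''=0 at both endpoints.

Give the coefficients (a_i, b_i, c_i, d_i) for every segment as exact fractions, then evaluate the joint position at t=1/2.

  seg 0: a=-2 b=3 c=0 d=-1/8
  seg 1: a=3 b=3/2 c=-3/4 d=1/8
S(1/2) = -33/64

Δ: Δ0=5/2, Δ1=1/2
row 1: diag=8, rhs=-12; c'=1/4, d'=-3/2
back: M1=-3/2
M: M0=0, M1=-3/2, M2=0
seg 0: a=-2, c=M0/2=0, d=(M1−M0)/(6·2)=-1/8, b=Δ0−h0·(2M0+M1)/6=3
seg 1: a=3, c=M1/2=-3/4, d=(M2−M1)/(6·2)=1/8, b=Δ1−h1·(2M1+M2)/6=3/2
t_q=1/2 → seg 0, τ=1/2; S=-2+3·τ+0·τ²+-1/8·τ³=-33/64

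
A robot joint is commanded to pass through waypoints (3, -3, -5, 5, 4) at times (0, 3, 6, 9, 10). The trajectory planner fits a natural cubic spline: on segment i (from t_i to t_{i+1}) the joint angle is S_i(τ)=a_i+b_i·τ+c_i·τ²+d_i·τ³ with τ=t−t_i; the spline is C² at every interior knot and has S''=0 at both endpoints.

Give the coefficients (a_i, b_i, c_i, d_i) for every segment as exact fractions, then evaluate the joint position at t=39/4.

Δ: Δ0=-2, Δ1=-2/3, Δ2=10/3, Δ3=-1
row 1: diag=12, rhs=8; c'=1/4, d'=2/3
row 2: denom=12−3·1/4=45/4; d'=(24−3·2/3)/(45/4)=88/45
row 3: denom=8−3·4/15=36/5; d'=(-26−3·88/45)/(36/5)=-239/54
back: M3=-239/54
back: M2=88/45−4/15·-239/54=254/81
back: M1=2/3−1/4·254/81=-19/162
M: M0=0, M1=-19/162, M2=254/81, M3=-239/54, M4=0
seg 0: a=3, c=M0/2=0, d=(M1−M0)/(6·3)=-19/2916, b=Δ0−h0·(2M0+M1)/6=-629/324
seg 1: a=-3, c=M1/2=-19/324, d=(M2−M1)/(6·3)=527/2916, b=Δ1−h1·(2M1+M2)/6=-343/162
seg 2: a=-5, c=M2/2=127/81, d=(M3−M2)/(6·3)=-1225/2916, b=Δ2−h2·(2M2+M3)/6=781/324
seg 3: a=5, c=M3/2=-239/108, d=(M4−M3)/(6·1)=239/324, b=Δ3−h3·(2M3+M4)/6=77/162
t_q=39/4 → seg 3, τ=3/4; S=5+77/162·τ+-239/108·τ²+239/324·τ³=30571/6912

  seg 0: a=3 b=-629/324 c=0 d=-19/2916
  seg 1: a=-3 b=-343/162 c=-19/324 d=527/2916
  seg 2: a=-5 b=781/324 c=127/81 d=-1225/2916
  seg 3: a=5 b=77/162 c=-239/108 d=239/324
S(39/4) = 30571/6912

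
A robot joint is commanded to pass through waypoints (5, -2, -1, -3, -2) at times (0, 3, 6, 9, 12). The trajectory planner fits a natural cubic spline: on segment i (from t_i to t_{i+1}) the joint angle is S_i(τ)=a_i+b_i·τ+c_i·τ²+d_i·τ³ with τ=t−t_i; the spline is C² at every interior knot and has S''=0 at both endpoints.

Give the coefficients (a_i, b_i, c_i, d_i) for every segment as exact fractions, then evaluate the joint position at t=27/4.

  seg 0: a=5 b=-527/168 c=0 d=5/56
  seg 1: a=-2 b=-61/84 c=45/56 d=-227/1512
  seg 2: a=-1 b=1/24 c=-23/42 d=157/1512
  seg 3: a=-3 b=-37/84 c=65/168 d=-65/1512
S(27/4) = -4419/3584

Δ: Δ0=-7/3, Δ1=1/3, Δ2=-2/3, Δ3=1/3
row 1: diag=12, rhs=16; c'=1/4, d'=4/3
row 2: denom=12−3·1/4=45/4; d'=(-6−3·4/3)/(45/4)=-8/9
row 3: denom=12−3·4/15=56/5; d'=(6−3·-8/9)/(56/5)=65/84
back: M3=65/84
back: M2=-8/9−4/15·65/84=-23/21
back: M1=4/3−1/4·-23/21=45/28
M: M0=0, M1=45/28, M2=-23/21, M3=65/84, M4=0
seg 0: a=5, c=M0/2=0, d=(M1−M0)/(6·3)=5/56, b=Δ0−h0·(2M0+M1)/6=-527/168
seg 1: a=-2, c=M1/2=45/56, d=(M2−M1)/(6·3)=-227/1512, b=Δ1−h1·(2M1+M2)/6=-61/84
seg 2: a=-1, c=M2/2=-23/42, d=(M3−M2)/(6·3)=157/1512, b=Δ2−h2·(2M2+M3)/6=1/24
seg 3: a=-3, c=M3/2=65/168, d=(M4−M3)/(6·3)=-65/1512, b=Δ3−h3·(2M3+M4)/6=-37/84
t_q=27/4 → seg 2, τ=3/4; S=-1+1/24·τ+-23/42·τ²+157/1512·τ³=-4419/3584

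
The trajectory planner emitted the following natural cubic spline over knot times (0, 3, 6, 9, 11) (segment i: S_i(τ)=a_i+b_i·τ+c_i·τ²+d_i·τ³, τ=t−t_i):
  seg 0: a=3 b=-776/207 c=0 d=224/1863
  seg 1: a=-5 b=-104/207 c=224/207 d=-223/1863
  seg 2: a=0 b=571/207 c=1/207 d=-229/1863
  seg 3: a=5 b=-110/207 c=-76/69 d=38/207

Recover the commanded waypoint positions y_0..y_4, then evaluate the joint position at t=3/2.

y_0=3 y_1=-5 y_2=0 y_3=5 y_4=1
S(3/2) = -51/23

y_0 = S_0(0) = a_0 = 3
y_1 = S_1(0) = a_1 = -5
y_2 = S_2(0) = a_2 = 0
y_3 = S_3(0) = a_3 = 5
y_4 = S_3(2) = 1
t_q=3/2 is in segment 0 (τ=3/2); S_0(τ)=-51/23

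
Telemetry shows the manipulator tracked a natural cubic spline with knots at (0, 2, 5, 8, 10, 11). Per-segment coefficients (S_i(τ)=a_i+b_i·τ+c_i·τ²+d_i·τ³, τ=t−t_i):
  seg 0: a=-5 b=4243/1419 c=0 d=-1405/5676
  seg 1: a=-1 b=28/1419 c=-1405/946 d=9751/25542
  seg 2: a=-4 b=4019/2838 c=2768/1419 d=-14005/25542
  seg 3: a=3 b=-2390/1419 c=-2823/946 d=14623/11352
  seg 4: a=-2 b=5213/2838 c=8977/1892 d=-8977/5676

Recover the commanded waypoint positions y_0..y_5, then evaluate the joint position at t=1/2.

y_0 = S_0(0) = a_0 = -5
y_1 = S_1(0) = a_1 = -1
y_2 = S_2(0) = a_2 = -4
y_3 = S_3(0) = a_3 = 3
y_4 = S_4(0) = a_4 = -2
y_5 = S_4(1) = 3
t_q=1/2 is in segment 0 (τ=1/2); S_0(τ)=-53519/15136

y_0=-5 y_1=-1 y_2=-4 y_3=3 y_4=-2 y_5=3
S(1/2) = -53519/15136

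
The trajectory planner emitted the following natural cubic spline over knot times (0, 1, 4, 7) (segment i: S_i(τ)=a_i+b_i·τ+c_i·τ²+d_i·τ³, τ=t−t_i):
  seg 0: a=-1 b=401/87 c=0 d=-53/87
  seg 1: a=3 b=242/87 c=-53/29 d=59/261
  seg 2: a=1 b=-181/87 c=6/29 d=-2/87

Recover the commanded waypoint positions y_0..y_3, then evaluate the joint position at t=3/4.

y_0 = S_0(0) = a_0 = -1
y_1 = S_1(0) = a_1 = 3
y_2 = S_2(0) = a_2 = 1
y_3 = S_2(3) = -4
t_q=3/4 is in segment 0 (τ=3/4); S_0(τ)=4083/1856

y_0=-1 y_1=3 y_2=1 y_3=-4
S(3/4) = 4083/1856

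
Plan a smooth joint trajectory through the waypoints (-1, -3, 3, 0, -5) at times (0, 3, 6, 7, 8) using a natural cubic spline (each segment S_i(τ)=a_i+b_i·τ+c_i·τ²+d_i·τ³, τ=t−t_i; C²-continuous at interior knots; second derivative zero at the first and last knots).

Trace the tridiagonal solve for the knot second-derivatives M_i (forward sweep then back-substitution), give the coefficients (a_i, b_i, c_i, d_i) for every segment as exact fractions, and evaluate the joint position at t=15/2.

Δ: Δ0=-2/3, Δ1=2, Δ2=-3, Δ3=-5
row 1: diag=12, rhs=16; c'=1/4, d'=4/3
row 2: denom=8−3·1/4=29/4; d'=(-30−3·4/3)/(29/4)=-136/29
row 3: denom=4−1·4/29=112/29; d'=(-12−1·-136/29)/(112/29)=-53/28
back: M3=-53/28
back: M2=-136/29−4/29·-53/28=-31/7
back: M1=4/3−1/4·-31/7=205/84
M: M0=0, M1=205/84, M2=-31/7, M3=-53/28, M4=0
seg 0: a=-1, c=M0/2=0, d=(M1−M0)/(6·3)=205/1512, b=Δ0−h0·(2M0+M1)/6=-317/168
seg 1: a=-3, c=M1/2=205/168, d=(M2−M1)/(6·3)=-577/1512, b=Δ1−h1·(2M1+M2)/6=149/84
seg 2: a=3, c=M2/2=-31/14, d=(M3−M2)/(6·1)=71/168, b=Δ2−h2·(2M2+M3)/6=-29/24
seg 3: a=0, c=M3/2=-53/56, d=(M4−M3)/(6·1)=53/168, b=Δ3−h3·(2M3+M4)/6=-367/84
t_q=15/2 → seg 3, τ=1/2; S=0+-367/84·τ+-53/56·τ²+53/168·τ³=-1067/448

  seg 0: a=-1 b=-317/168 c=0 d=205/1512
  seg 1: a=-3 b=149/84 c=205/168 d=-577/1512
  seg 2: a=3 b=-29/24 c=-31/14 d=71/168
  seg 3: a=0 b=-367/84 c=-53/56 d=53/168
S(15/2) = -1067/448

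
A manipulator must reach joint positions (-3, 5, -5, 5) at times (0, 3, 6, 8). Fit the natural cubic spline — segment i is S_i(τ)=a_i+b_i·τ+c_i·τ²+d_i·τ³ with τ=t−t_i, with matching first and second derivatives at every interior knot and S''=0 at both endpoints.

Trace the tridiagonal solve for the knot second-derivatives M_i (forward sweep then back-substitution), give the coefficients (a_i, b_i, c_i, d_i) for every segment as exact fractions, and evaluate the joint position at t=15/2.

Δ: Δ0=8/3, Δ1=-10/3, Δ2=5
row 1: diag=12, rhs=-36; c'=1/4, d'=-3
row 2: denom=10−3·1/4=37/4; d'=(50−3·-3)/(37/4)=236/37
back: M2=236/37
back: M1=-3−1/4·236/37=-170/37
M: M0=0, M1=-170/37, M2=236/37, M3=0
seg 0: a=-3, c=M0/2=0, d=(M1−M0)/(6·3)=-85/333, b=Δ0−h0·(2M0+M1)/6=551/111
seg 1: a=5, c=M1/2=-85/37, d=(M2−M1)/(6·3)=203/333, b=Δ1−h1·(2M1+M2)/6=-214/111
seg 2: a=-5, c=M2/2=118/37, d=(M3−M2)/(6·2)=-59/111, b=Δ2−h2·(2M2+M3)/6=83/111
t_q=15/2 → seg 2, τ=3/2; S=-5+83/111·τ+118/37·τ²+-59/111·τ³=445/296

  seg 0: a=-3 b=551/111 c=0 d=-85/333
  seg 1: a=5 b=-214/111 c=-85/37 d=203/333
  seg 2: a=-5 b=83/111 c=118/37 d=-59/111
S(15/2) = 445/296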